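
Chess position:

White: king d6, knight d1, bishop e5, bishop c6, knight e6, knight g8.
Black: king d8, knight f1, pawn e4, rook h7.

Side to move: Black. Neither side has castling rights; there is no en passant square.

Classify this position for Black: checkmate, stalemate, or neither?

neither

Black to move; black king on d8.
In check: yes, from the white knight on e6.
King squares — c7: attacked by Kd6; d7: attacked by Bc6; e7: attacked by Kd6; c8: available; e8: attacked by Bc6.
Legal moves for Black: Kc8.
Black is in check but has 1 legal move → neither.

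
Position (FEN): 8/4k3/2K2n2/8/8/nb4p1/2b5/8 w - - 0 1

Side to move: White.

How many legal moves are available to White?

4

White to move; king on c6.
In check: no.
Legal moves: Kc7, Kb7, Kb6, Kc5.
Count: 4.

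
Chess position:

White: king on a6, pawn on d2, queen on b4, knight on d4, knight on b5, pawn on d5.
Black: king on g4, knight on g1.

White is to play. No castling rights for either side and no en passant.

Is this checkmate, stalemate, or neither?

White to move; white king on a6.
In check: no.
Legal moves for White include: Kb7, Ka7, Kb6, Ka5, Nc7, Na7, Nd6, Nc3, Na3, Ne6+, Nc6+, Nf5+, Nf3+, Nb3+, Ne2+, Nc2+, Qf8, Qe7, ... (list truncated; more exist).
White has legal moves and is not in check → neither.

neither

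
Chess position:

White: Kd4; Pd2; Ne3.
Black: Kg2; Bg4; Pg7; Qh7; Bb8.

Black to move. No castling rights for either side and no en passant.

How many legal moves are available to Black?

7

Black to move; king on g2.
In check: yes, from the white knight on e3.
Legal moves: Kh3, Kg3, Kf3, Kh2, Kf2, Kh1, Kg1.
Count: 7.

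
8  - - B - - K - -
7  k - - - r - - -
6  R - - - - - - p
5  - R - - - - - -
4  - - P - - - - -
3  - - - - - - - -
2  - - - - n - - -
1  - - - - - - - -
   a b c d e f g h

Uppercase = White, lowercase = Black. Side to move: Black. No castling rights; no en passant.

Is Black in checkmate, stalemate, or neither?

checkmate

Black to move; black king on a7.
In check: yes, from the white rook on a6.
King squares — a6: attacked by Bc8; b6: attacked by Rb5; b7: attacked by Rb5; a8: attacked by Ra6; b8: attacked by Rb5.
Legal moves for Black: none.
In check with no legal moves → checkmate.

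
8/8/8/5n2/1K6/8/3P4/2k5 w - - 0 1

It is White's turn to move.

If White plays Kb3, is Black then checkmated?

After Kb3: black king on c1; in check: no.
Black is not in check, so this cannot be checkmate.

no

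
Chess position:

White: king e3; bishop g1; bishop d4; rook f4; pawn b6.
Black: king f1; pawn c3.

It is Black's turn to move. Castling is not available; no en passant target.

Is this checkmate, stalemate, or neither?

neither

Black to move; black king on f1.
In check: yes, from the white rook on f4.
Legal moves for Black: Kg2, Kxg1, Ke1.
Black is in check but has 3 legal moves → neither.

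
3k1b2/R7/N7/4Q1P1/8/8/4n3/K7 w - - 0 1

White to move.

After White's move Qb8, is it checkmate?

yes

After Qb8: black king on d8; in check: yes, from the white queen on b8.
King squares — c7: attacked by Na6; d7: attacked by Ra7; e7: attacked by Ra7; c8: attacked by Qb8; e8: attacked by Qb8.
Black has no legal moves → checkmate.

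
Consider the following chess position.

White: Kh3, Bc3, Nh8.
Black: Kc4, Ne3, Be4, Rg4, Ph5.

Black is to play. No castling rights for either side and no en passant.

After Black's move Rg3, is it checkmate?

After Rg3: white king on h3; in check: yes, from the black rook on g3.
White has 3 legal replies: Kh4, Kxg3, Kh2.
In check but a legal move exists → not checkmate.

no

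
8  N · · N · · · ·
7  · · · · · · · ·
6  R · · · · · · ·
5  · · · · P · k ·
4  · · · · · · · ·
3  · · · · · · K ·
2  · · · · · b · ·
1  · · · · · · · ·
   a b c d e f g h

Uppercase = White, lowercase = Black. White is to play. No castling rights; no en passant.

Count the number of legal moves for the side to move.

5

White to move; king on g3.
In check: yes, from the black bishop on f2.
Legal moves: Kh3, Kf3, Kh2, Kg2, Kxf2.
Count: 5.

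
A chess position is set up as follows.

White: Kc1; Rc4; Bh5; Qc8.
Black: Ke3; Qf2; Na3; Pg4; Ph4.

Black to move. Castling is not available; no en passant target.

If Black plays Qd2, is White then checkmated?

yes

After Qd2: white king on c1; in check: yes, from the black queen on d2.
King squares — b1: attacked by Na3; d1: attacked by Qd2; b2: attacked by Qd2; c2: attacked by Qd2; d2: attacked by Ke3.
White has no legal moves → checkmate.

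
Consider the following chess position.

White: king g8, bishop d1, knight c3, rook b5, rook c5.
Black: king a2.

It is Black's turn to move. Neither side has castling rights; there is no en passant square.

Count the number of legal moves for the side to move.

Black to move; king on a2.
In check: yes, from the white knight on c3.
Legal moves: Ka3, Ka1.
Count: 2.

2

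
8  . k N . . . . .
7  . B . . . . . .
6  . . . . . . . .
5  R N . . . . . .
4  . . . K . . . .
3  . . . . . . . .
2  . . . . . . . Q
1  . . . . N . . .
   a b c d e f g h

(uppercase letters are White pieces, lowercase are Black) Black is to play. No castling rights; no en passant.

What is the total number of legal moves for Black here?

Black to move; king on b8.
In check: yes, from the white queen on h2.
Legal moves: Kxb7.
Count: 1.

1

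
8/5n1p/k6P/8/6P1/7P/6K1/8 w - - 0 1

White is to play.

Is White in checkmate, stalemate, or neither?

neither

White to move; white king on g2.
In check: no.
Legal moves for White: Kg3, Kf3, Kh2, Kf2, Kh1, Kg1, Kf1, g5, h4.
White has 9 legal moves and is not in check → neither.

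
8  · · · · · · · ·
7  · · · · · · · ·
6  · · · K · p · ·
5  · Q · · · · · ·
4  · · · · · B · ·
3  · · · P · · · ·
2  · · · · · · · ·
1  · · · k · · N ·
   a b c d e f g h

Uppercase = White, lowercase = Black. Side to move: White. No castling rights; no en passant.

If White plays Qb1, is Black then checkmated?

After Qb1: black king on d1; in check: yes, from the white queen on b1.
King squares — c1: attacked by Qb1; e1: attacked by Qb1; c2: attacked by Qb1; d2: attacked by Bf4; e2: attacked by Ng1.
Black has no legal moves → checkmate.

yes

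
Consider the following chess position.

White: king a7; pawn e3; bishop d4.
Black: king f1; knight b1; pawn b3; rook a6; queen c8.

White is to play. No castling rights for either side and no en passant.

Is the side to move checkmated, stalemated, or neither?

White to move; white king on a7.
In check: yes, from the black rook on a6.
King squares — a6: attacked by Qc8; b6: attacked by Ra6; b7: attacked by Qc8; a8: attacked by Ra6; b8: attacked by Qc8.
Legal moves for White: none.
In check with no legal moves → checkmate.

checkmate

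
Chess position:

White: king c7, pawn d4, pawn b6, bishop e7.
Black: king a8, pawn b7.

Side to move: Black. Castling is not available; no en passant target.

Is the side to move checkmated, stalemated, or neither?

Black to move; black king on a8.
In check: no.
King squares — a7: attacked by Pb6; b7: own pawn; b8: attacked by Kc7.
Legal moves for Black: none.
Not in check and no legal moves → stalemate.

stalemate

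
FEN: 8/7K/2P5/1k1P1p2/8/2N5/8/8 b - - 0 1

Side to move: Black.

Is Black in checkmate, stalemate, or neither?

Black to move; black king on b5.
In check: yes, from the white knight on c3.
Legal moves for Black: Kb6, Ka6, Kc5, Ka5, Kc4, Kb4.
Black is in check but has 6 legal moves → neither.

neither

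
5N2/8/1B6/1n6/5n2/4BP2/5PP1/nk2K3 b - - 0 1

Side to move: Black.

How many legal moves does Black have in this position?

Black to move; king on b1.
In check: no.
Legal moves: Nc7, Na7, Nd6, Nd4, Nc3, Na3, Ng6, Ne6, Nh5, Nd5, Nh3, Nd3+, Nxg2+, Ne2, Kc2, Kb2, Ka2, Nb3, Nc2+.
Count: 19.

19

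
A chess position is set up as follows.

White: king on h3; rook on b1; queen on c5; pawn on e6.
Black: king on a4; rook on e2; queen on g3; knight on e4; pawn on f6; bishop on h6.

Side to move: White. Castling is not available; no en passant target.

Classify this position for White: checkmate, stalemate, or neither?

checkmate

White to move; white king on h3.
In check: yes, from the black queen on g3.
King squares — g2: attacked by Re2; h2: attacked by Re2; g3: attacked by Ne4; g4: attacked by Qg3; h4: attacked by Qg3.
Legal moves for White: none.
In check with no legal moves → checkmate.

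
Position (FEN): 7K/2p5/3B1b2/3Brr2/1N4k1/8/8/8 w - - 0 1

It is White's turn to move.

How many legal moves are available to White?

White to move; king on h8.
In check: yes, from the black bishop on f6.
Legal moves: Kg8, Kh7.
Count: 2.

2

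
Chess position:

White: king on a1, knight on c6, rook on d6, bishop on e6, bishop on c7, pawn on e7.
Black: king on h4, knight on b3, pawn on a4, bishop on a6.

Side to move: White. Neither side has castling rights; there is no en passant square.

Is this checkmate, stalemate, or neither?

White to move; white king on a1.
In check: yes, from the black knight on b3.
King squares — b1: available; a2: available; b2: available.
Legal moves for White: Kb2, Ka2, Kb1, Bxb3.
White is in check but has 4 legal moves → neither.

neither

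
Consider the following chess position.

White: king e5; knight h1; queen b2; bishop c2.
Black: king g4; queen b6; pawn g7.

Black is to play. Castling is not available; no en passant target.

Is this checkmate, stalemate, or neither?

Black to move; black king on g4.
In check: no.
Legal moves for Black include: Qd8, Qb8+, Qc7+, Qb7, Qa7, Qh6, Qg6, Qf6+, Qe6+, Qd6+, Qc6, Qa6, Qc5+, Qb5+, Qa5+, Qd4+, Qb4, Qe3+, ... (list truncated; more exist).
Black has legal moves and is not in check → neither.

neither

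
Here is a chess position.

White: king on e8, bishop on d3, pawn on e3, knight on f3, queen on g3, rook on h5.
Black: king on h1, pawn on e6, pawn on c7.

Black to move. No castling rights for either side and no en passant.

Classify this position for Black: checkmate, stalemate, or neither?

checkmate

Black to move; black king on h1.
In check: yes, from the white rook on h5.
King squares — g1: attacked by Nf3; g2: attacked by Qg3; h2: attacked by Nf3.
Legal moves for Black: none.
In check with no legal moves → checkmate.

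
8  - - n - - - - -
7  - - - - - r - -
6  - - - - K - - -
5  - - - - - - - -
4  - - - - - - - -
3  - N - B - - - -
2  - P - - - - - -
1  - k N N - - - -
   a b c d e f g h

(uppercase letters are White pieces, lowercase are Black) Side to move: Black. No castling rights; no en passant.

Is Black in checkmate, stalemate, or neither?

checkmate

Black to move; black king on b1.
In check: yes, from the white bishop on d3.
King squares — a1: attacked by Nb3; c1: attacked by Nb3; a2: attacked by Nc1; b2: attacked by Nd1; c2: attacked by Bd3.
Legal moves for Black: none.
In check with no legal moves → checkmate.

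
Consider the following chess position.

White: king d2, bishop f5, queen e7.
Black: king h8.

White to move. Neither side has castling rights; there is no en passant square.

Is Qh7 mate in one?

yes

After Qh7: black king on h8; in check: yes, from the white queen on h7.
King squares — g7: attacked by Qh7; h7: attacked by Bf5; g8: attacked by Qh7.
Black has no legal moves → checkmate.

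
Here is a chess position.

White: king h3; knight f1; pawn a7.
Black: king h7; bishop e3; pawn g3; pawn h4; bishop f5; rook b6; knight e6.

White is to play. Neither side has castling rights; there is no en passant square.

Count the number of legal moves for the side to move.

White to move; king on h3.
In check: yes, from the black bishop on f5.
Legal moves: Kxh4, Kg2.
Count: 2.

2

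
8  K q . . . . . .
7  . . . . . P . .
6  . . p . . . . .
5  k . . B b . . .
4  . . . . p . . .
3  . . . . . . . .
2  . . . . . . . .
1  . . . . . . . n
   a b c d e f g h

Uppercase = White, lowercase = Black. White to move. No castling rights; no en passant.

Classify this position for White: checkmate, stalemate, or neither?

White to move; white king on a8.
In check: yes, from the black queen on b8.
King squares — a7: attacked by Qb8; b7: attacked by Qb8; b8: attacked by Be5.
Legal moves for White: none.
In check with no legal moves → checkmate.

checkmate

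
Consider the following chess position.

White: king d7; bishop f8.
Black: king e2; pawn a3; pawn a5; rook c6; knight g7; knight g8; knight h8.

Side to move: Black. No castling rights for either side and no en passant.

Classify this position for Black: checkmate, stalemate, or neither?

neither

Black to move; black king on e2.
In check: no.
Legal moves for Black include: Nf7, Ng6, Ne7, Nh6, Nf6+, Ne8, Ne6, Nh5, Nf5, Rc8, Rc7+, Rh6, Rg6, Rf6, Re6, Rd6+, Rb6, Ra6, ... (list truncated; more exist).
Black has legal moves and is not in check → neither.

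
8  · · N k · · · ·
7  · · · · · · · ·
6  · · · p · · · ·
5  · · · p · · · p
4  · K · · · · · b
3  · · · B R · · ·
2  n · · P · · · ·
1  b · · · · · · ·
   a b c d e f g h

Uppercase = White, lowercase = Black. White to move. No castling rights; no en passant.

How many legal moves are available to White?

5

White to move; king on b4.
In check: yes, from the black knight on a2.
Legal moves: Kb5, Ka5, Ka4, Kb3, Ka3.
Count: 5.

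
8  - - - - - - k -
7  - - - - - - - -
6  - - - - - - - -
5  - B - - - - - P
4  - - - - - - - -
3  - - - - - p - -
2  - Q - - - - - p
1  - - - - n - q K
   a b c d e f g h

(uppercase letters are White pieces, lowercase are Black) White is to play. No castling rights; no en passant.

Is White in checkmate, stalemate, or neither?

White to move; white king on h1.
In check: yes, from the black queen on g1.
King squares — g1: attacked by Ph2; g2: attacked by Ne1; h2: attacked by Qg1.
Legal moves for White: none.
In check with no legal moves → checkmate.

checkmate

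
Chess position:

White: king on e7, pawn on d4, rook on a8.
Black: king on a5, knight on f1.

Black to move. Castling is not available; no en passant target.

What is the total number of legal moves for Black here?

3

Black to move; king on a5.
In check: yes, from the white rook on a8.
Legal moves: Kb6, Kb5, Kb4.
Count: 3.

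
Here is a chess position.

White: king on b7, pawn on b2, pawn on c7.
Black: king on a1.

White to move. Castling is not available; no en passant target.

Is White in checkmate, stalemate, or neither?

White to move; white king on b7.
In check: no.
Legal moves for White: Kc8, Kb8, Ka8, Ka7, Kc6, Kb6, Ka6, c8=Q, c8=R, c8=B, c8=N, b3, b4.
White has 13 legal moves and is not in check → neither.

neither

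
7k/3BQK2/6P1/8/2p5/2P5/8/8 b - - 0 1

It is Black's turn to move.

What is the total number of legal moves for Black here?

Black to move; king on h8.
In check: no.
Legal moves: none.
Count: 0.

0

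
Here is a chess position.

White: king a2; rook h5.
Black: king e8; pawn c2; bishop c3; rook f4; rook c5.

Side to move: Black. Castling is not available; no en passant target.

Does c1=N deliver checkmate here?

no

After c1=N: white king on a2; in check: yes, from the black knight on c1.
White has 2 legal replies: Ka3, Kb1.
In check but a legal move exists → not checkmate.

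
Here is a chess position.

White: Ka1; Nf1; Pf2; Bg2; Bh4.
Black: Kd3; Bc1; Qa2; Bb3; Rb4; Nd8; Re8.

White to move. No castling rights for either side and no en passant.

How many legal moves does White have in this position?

White to move; king on a1.
In check: yes, from the black queen on a2.
Legal moves: none.
Count: 0.

0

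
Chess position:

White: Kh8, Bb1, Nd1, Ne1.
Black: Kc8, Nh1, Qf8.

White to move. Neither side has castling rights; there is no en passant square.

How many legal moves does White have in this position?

1

White to move; king on h8.
In check: yes, from the black queen on f8.
Legal moves: Kh7.
Count: 1.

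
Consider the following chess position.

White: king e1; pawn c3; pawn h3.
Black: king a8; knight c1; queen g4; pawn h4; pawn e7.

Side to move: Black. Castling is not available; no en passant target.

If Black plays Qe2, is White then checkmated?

yes

After Qe2: white king on e1; in check: yes, from the black queen on e2.
King squares — d1: attacked by Qe2; f1: attacked by Qe2; d2: attacked by Qe2; e2: attacked by Nc1; f2: attacked by Qe2.
White has no legal moves → checkmate.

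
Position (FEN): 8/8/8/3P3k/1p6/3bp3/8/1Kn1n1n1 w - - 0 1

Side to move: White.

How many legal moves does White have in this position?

3

White to move; king on b1.
In check: yes, from the black bishop on d3.
Legal moves: Kb2, Kxc1, Ka1.
Count: 3.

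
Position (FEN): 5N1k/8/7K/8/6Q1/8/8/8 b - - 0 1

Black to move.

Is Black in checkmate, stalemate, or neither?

stalemate

Black to move; black king on h8.
In check: no.
King squares — g7: attacked by Qg4; h7: attacked by Kh6; g8: attacked by Qg4.
Legal moves for Black: none.
Not in check and no legal moves → stalemate.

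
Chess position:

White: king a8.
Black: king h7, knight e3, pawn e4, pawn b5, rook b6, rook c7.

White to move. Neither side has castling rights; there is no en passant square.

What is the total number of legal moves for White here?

White to move; king on a8.
In check: no.
Legal moves: none.
Count: 0.

0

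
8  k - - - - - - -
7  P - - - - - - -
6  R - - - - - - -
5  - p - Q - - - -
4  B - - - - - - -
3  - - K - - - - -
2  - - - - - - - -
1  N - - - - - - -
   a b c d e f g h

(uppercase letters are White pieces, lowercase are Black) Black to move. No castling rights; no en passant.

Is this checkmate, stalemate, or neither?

Black to move; black king on a8.
In check: yes, from the white queen on d5.
King squares — a7: attacked by Ra6; b7: attacked by Qd5; b8: attacked by Pa7.
Legal moves for Black: none.
In check with no legal moves → checkmate.

checkmate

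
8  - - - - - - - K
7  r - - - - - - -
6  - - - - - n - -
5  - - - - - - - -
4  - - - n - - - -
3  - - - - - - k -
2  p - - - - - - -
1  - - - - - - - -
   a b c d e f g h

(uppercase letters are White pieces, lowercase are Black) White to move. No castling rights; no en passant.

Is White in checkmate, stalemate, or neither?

stalemate

White to move; white king on h8.
In check: no.
King squares — g7: attacked by Ra7; h7: attacked by Nf6; g8: attacked by Nf6.
Legal moves for White: none.
Not in check and no legal moves → stalemate.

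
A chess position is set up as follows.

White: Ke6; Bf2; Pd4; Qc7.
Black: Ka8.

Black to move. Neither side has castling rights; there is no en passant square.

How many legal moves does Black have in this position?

0

Black to move; king on a8.
In check: no.
Legal moves: none.
Count: 0.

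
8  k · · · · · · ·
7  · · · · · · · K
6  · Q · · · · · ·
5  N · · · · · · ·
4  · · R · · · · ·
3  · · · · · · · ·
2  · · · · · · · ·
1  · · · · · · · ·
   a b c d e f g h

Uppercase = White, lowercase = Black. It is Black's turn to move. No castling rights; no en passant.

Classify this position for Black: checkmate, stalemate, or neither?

Black to move; black king on a8.
In check: no.
King squares — a7: attacked by Qb6; b7: attacked by Na5; b8: attacked by Qb6.
Legal moves for Black: none.
Not in check and no legal moves → stalemate.

stalemate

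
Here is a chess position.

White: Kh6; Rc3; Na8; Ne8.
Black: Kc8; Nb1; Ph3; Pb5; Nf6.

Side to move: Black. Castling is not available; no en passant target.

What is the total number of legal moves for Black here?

5

Black to move; king on c8.
In check: yes, from the white rook on c3.
Legal moves: Kd8, Kb8, Kd7, Kb7, Nxc3.
Count: 5.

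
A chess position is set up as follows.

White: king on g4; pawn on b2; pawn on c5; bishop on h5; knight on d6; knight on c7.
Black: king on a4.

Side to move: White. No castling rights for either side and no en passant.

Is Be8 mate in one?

no

After Be8: black king on a4; in check: yes, from the white bishop on e8.
Black has 3 legal replies: Ka5, Kb4, Kb3.
In check but a legal move exists → not checkmate.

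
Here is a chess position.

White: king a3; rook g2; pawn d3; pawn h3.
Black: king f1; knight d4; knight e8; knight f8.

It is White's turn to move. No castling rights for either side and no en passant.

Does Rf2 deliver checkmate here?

no

After Rf2: black king on f1; in check: yes, from the white rook on f2.
Black has 3 legal replies: Kxf2, Kg1, Ke1.
In check but a legal move exists → not checkmate.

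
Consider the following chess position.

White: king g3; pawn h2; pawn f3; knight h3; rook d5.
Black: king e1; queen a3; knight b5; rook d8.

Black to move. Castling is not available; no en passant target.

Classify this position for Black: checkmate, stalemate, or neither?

neither

Black to move; black king on e1.
In check: no.
Legal moves for Black include: Rh8, Rg8+, Rf8, Re8, Rc8, Rb8, Ra8, Rd7, Rd6, Rxd5, Nc7, Na7, Nd6, Nd4, Nc3, Qf8, Qa8, Qe7, ... (list truncated; more exist).
Black has legal moves and is not in check → neither.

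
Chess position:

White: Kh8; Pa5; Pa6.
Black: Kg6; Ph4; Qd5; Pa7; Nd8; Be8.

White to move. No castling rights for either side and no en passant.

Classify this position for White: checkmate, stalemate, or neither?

stalemate

White to move; white king on h8.
In check: no.
King squares — g7: attacked by Kg6; h7: attacked by Kg6; g8: attacked by Qd5.
Legal moves for White: none.
Not in check and no legal moves → stalemate.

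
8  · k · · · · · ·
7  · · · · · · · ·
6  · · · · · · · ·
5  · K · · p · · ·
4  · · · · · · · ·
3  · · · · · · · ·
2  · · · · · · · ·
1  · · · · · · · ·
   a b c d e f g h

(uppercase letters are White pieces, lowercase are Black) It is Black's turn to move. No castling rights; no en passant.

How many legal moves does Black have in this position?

Black to move; king on b8.
In check: no.
Legal moves: Kc8, Ka8, Kc7, Kb7, Ka7, e4.
Count: 6.

6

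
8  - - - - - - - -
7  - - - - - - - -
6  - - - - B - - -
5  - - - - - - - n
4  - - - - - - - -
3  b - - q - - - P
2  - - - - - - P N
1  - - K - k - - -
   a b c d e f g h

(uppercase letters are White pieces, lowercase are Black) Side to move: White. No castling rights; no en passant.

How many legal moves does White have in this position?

0

White to move; king on c1.
In check: yes, from the black bishop on a3.
Legal moves: none.
Count: 0.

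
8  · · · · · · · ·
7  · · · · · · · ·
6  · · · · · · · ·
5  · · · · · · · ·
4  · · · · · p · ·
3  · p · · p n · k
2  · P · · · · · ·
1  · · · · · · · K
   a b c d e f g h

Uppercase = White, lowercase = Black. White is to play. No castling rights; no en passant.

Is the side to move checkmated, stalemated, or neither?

White to move; white king on h1.
In check: no.
King squares — g1: attacked by Nf3; g2: attacked by Kh3; h2: attacked by Nf3.
Legal moves for White: none.
Not in check and no legal moves → stalemate.

stalemate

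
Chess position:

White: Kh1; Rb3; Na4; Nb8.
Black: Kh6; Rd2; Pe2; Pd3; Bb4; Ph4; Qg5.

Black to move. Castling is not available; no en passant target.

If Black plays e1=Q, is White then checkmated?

After e1=Q: white king on h1; in check: yes, from the black queen on e1.
King squares — g1: attacked by Qe1; g2: attacked by Rd2; h2: attacked by Rd2.
White has no legal moves → checkmate.

yes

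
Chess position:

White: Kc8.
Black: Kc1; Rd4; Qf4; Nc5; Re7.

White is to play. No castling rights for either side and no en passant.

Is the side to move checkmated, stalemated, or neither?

White to move; white king on c8.
In check: no.
King squares — b7: attacked by Nc5; c7: attacked by Qf4; d7: attacked by Rd4; b8: attacked by Qf4; d8: attacked by Rd4.
Legal moves for White: none.
Not in check and no legal moves → stalemate.

stalemate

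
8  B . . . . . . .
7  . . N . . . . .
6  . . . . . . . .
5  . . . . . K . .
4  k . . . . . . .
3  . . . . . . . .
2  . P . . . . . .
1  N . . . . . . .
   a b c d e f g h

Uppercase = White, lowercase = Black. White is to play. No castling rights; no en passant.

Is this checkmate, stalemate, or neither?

White to move; white king on f5.
In check: no.
Legal moves for White include: Bb7, Bc6+, Bd5, Be4, Bf3, Bg2, Bh1, Ne8, Ne6, Na6, Nd5, Nb5, Kg6, Kf6, Ke6, Kg5, Ke5, Kg4, ... (list truncated; more exist).
White has legal moves and is not in check → neither.

neither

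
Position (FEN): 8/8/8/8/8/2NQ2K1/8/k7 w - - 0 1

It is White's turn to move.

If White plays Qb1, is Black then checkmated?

yes

After Qb1: black king on a1; in check: yes, from the white queen on b1.
King squares — b1: attacked by Nc3; a2: attacked by Qb1; b2: attacked by Qb1.
Black has no legal moves → checkmate.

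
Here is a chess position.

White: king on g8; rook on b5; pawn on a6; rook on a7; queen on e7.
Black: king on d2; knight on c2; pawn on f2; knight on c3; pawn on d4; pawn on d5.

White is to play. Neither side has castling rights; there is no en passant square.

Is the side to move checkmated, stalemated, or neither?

neither

White to move; white king on g8.
In check: no.
Legal moves for White include: Kh8, Kf8, Kh7, Kg7, Kf7, Qf8, Qe8, Qd8, Qh7, Qg7, Qf7, Qd7, Qc7, Qb7, Qf6, Qe6, Qd6, Qg5+, ... (list truncated; more exist).
White has legal moves and is not in check → neither.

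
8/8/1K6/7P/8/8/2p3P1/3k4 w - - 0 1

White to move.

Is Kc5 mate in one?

After Kc5: black king on d1; in check: no.
Black is not in check, so this cannot be checkmate.

no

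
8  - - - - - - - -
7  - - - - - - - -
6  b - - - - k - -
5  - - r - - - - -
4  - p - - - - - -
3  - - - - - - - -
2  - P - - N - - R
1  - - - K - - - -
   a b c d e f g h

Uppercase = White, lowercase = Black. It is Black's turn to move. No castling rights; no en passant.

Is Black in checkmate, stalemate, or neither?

neither

Black to move; black king on f6.
In check: no.
Legal moves for Black include: Kg7, Kf7, Ke7, Kg6, Ke6, Kg5, Kf5, Ke5, Bc8, Bb7, Bb5, Bc4, Bd3, Bxe2+, Rc8, Rc7, Rc6, Rh5, ... (list truncated; more exist).
Black has legal moves and is not in check → neither.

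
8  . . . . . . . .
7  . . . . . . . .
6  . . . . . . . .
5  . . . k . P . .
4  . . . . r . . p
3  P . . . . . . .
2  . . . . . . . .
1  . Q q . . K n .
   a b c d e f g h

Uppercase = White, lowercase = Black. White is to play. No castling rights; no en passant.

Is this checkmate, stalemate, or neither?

neither

White to move; white king on f1.
In check: yes, from the black queen on c1.
Legal moves for White: Kg2, Kf2, Qxc1.
White is in check but has 3 legal moves → neither.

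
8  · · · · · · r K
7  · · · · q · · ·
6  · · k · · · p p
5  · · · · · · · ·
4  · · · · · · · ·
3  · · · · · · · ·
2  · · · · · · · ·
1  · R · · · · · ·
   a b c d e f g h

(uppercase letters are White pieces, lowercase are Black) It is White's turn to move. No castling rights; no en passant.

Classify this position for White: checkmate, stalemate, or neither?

neither

White to move; white king on h8.
In check: yes, from the black rook on g8.
King squares — g7: attacked by Qe7; h7: attacked by Qe7; g8: available.
Legal moves for White: Kxg8.
White is in check but has 1 legal move → neither.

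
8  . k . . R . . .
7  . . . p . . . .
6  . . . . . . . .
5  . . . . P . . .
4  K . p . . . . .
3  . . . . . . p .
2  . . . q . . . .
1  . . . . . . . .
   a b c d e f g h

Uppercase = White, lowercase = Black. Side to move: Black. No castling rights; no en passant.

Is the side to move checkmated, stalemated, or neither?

neither

Black to move; black king on b8.
In check: yes, from the white rook on e8.
Legal moves for Black: Kc7, Kb7, Ka7.
Black is in check but has 3 legal moves → neither.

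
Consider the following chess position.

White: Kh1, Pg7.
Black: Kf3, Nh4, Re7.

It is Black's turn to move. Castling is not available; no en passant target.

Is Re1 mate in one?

After Re1: white king on h1; in check: yes, from the black rook on e1.
White has 1 legal reply: Kh2.
In check but a legal move exists → not checkmate.

no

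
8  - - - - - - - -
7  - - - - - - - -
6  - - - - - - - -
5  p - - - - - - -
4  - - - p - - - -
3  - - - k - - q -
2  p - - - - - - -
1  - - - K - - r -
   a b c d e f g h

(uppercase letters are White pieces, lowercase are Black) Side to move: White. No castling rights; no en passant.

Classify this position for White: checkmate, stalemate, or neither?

White to move; white king on d1.
In check: yes, from the black rook on g1.
King squares — c1: attacked by Rg1; e1: attacked by Rg1; c2: attacked by Kd3; d2: attacked by Kd3; e2: attacked by Kd3.
Legal moves for White: none.
In check with no legal moves → checkmate.

checkmate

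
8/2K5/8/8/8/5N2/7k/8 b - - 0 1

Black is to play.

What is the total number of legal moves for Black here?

Black to move; king on h2.
In check: yes, from the white knight on f3.
Legal moves: Kh3, Kg3, Kg2, Kh1.
Count: 4.

4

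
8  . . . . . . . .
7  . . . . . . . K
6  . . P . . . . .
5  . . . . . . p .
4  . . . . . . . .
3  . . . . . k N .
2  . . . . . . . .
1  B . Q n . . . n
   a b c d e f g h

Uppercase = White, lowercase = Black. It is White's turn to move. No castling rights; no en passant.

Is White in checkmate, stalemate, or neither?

neither

White to move; white king on h7.
In check: no.
Legal moves for White include: Kh8, Kg8, Kg7, Kh6, Kg6, Nh5, Nf5, Ne4, Ne2, Nxh1, Nf1, Qxg5, Qc5, Qf4+, Qc4, Qe3+, Qc3+, Qa3+, ... (list truncated; more exist).
White has legal moves and is not in check → neither.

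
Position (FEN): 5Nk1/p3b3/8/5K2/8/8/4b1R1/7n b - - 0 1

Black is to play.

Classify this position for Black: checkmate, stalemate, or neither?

neither

Black to move; black king on g8.
In check: yes, from the white rook on g2.
Legal moves for Black: Kh8, Kxf8, Kf7, Bg5, Bg4+, Ng3+.
Black is in check but has 6 legal moves → neither.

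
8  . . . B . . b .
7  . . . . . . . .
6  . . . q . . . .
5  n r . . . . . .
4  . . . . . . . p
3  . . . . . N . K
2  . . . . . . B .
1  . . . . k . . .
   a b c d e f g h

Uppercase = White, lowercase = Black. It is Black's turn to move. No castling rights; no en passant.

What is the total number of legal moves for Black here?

Black to move; king on e1.
In check: yes, from the white knight on f3.
Legal moves: Kf2, Ke2, Kd1.
Count: 3.

3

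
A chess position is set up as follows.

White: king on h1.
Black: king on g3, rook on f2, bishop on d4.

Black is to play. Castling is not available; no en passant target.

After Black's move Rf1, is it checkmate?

yes

After Rf1: white king on h1; in check: yes, from the black rook on f1.
King squares — g1: attacked by Rf1; g2: attacked by Kg3; h2: attacked by Kg3.
White has no legal moves → checkmate.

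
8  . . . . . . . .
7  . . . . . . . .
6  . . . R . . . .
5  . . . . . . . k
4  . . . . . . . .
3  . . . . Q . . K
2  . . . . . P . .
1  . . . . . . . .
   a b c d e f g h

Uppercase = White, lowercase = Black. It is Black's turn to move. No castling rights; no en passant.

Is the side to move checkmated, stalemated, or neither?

stalemate

Black to move; black king on h5.
In check: no.
King squares — g4: attacked by Kh3; h4: attacked by Kh3; g5: attacked by Qe3; g6: attacked by Rd6; h6: attacked by Qe3.
Legal moves for Black: none.
Not in check and no legal moves → stalemate.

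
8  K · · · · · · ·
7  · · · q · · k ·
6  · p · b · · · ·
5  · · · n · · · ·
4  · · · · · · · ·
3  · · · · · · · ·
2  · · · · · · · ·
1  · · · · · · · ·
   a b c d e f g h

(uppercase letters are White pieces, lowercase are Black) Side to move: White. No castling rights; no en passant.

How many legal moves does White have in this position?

0

White to move; king on a8.
In check: no.
Legal moves: none.
Count: 0.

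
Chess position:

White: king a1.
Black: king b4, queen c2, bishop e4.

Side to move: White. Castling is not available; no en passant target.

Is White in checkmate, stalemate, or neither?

stalemate

White to move; white king on a1.
In check: no.
King squares — b1: attacked by Qc2; a2: attacked by Qc2; b2: attacked by Qc2.
Legal moves for White: none.
Not in check and no legal moves → stalemate.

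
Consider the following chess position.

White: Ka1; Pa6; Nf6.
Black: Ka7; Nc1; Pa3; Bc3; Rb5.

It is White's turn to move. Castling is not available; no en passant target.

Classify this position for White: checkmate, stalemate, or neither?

White to move; white king on a1.
In check: yes, from the black bishop on c3.
King squares — b1: attacked by Rb5; a2: attacked by Nc1; b2: attacked by Pa3.
Legal moves for White: none.
In check with no legal moves → checkmate.

checkmate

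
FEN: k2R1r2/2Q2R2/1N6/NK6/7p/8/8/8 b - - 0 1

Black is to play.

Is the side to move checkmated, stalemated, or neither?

checkmate

Black to move; black king on a8.
In check: yes, from the white knight on b6 and the white rook on d8.
King squares — a7: attacked by Qc7; b7: attacked by Na5; b8: attacked by Qc7.
Legal moves for Black: none.
In check with no legal moves → checkmate.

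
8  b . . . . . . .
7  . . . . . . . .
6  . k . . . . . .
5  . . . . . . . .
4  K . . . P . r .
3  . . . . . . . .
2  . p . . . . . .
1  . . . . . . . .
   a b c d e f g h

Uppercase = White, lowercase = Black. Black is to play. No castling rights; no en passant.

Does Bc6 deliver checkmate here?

no

After Bc6: white king on a4; in check: yes, from the black bishop on c6.
White has 3 legal replies: Kb4, Kb3, Ka3.
In check but a legal move exists → not checkmate.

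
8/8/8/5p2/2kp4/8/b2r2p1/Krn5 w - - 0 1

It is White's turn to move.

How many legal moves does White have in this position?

0

White to move; king on a1.
In check: yes, from the black rook on b1.
Legal moves: none.
Count: 0.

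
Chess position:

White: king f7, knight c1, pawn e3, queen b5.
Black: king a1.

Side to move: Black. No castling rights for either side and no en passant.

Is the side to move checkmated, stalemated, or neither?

stalemate

Black to move; black king on a1.
In check: no.
King squares — b1: attacked by Qb5; a2: attacked by Nc1; b2: attacked by Qb5.
Legal moves for Black: none.
Not in check and no legal moves → stalemate.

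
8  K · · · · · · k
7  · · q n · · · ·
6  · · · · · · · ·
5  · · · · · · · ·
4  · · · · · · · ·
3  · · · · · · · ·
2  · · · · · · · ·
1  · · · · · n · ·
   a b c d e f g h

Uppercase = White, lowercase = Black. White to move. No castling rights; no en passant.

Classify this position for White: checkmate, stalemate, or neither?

stalemate

White to move; white king on a8.
In check: no.
King squares — a7: attacked by Qc7; b7: attacked by Qc7; b8: attacked by Qc7.
Legal moves for White: none.
Not in check and no legal moves → stalemate.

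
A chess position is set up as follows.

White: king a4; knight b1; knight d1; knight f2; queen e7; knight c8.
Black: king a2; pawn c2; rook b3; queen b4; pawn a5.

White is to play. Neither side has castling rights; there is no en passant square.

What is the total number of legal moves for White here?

1

White to move; king on a4.
In check: yes, from the black queen on b4.
Legal moves: Qxb4.
Count: 1.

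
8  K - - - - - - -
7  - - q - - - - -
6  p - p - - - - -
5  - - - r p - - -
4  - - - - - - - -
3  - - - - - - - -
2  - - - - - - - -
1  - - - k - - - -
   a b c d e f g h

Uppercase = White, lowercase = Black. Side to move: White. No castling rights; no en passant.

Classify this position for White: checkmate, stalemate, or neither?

White to move; white king on a8.
In check: no.
King squares — a7: attacked by Qc7; b7: attacked by Qc7; b8: attacked by Qc7.
Legal moves for White: none.
Not in check and no legal moves → stalemate.

stalemate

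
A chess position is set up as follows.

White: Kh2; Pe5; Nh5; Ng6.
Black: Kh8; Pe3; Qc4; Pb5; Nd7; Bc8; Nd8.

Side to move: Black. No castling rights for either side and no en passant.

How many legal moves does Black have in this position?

2

Black to move; king on h8.
In check: yes, from the white knight on g6.
Legal moves: Kg8, Kh7.
Count: 2.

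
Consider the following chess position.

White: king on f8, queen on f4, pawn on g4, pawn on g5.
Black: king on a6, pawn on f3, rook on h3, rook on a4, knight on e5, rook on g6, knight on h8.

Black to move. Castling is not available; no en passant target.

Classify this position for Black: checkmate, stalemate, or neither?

Black to move; black king on a6.
In check: no.
Legal moves for Black include: Nhf7, Rg8+, Rg7, Rgh6, Rf6+, Re6, Rd6, Rc6, Rb6, Rxg5, Kb7, Ka7, Kb6, Kb5, Ka5, Nef7, Nd7+, Nc6, ... (list truncated; more exist).
Black has legal moves and is not in check → neither.

neither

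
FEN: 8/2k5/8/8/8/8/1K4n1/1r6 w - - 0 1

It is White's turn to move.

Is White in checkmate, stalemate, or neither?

neither

White to move; white king on b2.
In check: yes, from the black rook on b1.
Legal moves for White: Kc3, Ka3, Kc2, Ka2, Kxb1.
White is in check but has 5 legal moves → neither.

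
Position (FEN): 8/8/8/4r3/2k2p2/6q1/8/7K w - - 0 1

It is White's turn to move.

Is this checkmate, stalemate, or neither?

White to move; white king on h1.
In check: no.
King squares — g1: attacked by Qg3; g2: attacked by Qg3; h2: attacked by Qg3.
Legal moves for White: none.
Not in check and no legal moves → stalemate.

stalemate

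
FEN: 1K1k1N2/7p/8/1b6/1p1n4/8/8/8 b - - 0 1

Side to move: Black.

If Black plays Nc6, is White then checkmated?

no

After Nc6: white king on b8; in check: yes, from the black knight on c6.
White has 2 legal replies: Ka8, Kb7.
In check but a legal move exists → not checkmate.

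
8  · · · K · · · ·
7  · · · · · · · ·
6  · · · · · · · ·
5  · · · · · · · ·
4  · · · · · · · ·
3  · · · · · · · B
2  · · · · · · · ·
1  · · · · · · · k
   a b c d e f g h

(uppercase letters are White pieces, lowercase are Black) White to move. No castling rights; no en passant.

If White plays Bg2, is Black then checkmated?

After Bg2: black king on h1; in check: yes, from the white bishop on g2.
Black has 3 legal replies: Kh2, Kxg2, Kg1.
In check but a legal move exists → not checkmate.

no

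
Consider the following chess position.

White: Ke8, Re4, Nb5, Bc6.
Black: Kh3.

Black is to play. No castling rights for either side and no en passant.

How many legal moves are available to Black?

Black to move; king on h3.
In check: no.
Legal moves: Kg3, Kh2, Kg2.
Count: 3.

3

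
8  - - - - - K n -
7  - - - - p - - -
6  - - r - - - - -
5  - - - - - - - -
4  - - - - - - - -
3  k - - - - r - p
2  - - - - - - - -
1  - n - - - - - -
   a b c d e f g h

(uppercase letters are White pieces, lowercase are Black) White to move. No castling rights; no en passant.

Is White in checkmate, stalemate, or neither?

White to move; white king on f8.
In check: yes, from the black rook on f3.
King squares — e7: attacked by Ng8; f7: attacked by Rf3; g7: available; e8: available; g8: available.
Legal moves for White: Kxg8, Ke8, Kg7.
White is in check but has 3 legal moves → neither.

neither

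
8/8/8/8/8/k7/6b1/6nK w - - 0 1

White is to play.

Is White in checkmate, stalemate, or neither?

White to move; white king on h1.
In check: yes, from the black bishop on g2.
Legal moves for White: Kh2, Kxg2, Kxg1.
White is in check but has 3 legal moves → neither.

neither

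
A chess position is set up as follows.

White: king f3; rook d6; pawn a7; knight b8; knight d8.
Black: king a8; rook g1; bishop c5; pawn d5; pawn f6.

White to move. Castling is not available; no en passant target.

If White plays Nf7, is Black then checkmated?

no

After Nf7: black king on a8; in check: no.
Black is not in check, so this cannot be checkmate.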